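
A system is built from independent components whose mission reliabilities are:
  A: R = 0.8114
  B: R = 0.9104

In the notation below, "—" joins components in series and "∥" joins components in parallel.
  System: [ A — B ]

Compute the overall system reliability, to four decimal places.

0.7387

Series (A and B): 0.811400 × 0.910400 = 0.7387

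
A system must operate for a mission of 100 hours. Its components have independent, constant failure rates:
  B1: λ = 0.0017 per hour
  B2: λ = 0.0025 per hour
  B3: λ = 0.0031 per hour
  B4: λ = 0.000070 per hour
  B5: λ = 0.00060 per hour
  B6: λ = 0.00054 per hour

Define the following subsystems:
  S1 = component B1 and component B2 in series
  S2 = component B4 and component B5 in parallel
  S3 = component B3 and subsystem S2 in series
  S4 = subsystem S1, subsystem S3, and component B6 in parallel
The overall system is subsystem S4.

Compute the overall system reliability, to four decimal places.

R(B1) = exp(−0.0017 × 100) = 0.843665
R(B2) = exp(−0.0025 × 100) = 0.778801
R(B3) = exp(−0.0031 × 100) = 0.733447
R(B4) = exp(−0.000070 × 100) = 0.993024
R(B5) = exp(−0.00060 × 100) = 0.941765
R(B6) = exp(−0.00054 × 100) = 0.947432
Series (B1 and B2): 0.843665 × 0.778801 = 0.657047
Parallel (B4 and B5): 1 − (1 − 0.993024)(1 − 0.941765) = 0.999594
Series (B3 and [0.999594]): 0.733447 × 0.999594 = 0.733149
Parallel ([0.657047], [0.733149], and B6): 1 − (1 − 0.657047)(1 − 0.733149)(1 − 0.947432) = 0.9952

0.9952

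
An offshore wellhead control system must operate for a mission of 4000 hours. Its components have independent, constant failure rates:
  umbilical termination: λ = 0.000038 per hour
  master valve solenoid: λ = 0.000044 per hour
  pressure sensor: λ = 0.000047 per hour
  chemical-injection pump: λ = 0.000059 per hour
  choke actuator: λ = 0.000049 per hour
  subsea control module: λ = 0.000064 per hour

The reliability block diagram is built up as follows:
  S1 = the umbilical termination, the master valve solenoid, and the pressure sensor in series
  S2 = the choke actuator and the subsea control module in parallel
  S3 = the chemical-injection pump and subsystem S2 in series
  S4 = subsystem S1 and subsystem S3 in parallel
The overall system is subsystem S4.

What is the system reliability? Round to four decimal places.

R(umbilical termination) = exp(−0.000038 × 4000) = 0.858988
R(master valve solenoid) = exp(−0.000044 × 4000) = 0.838618
R(pressure sensor) = exp(−0.000047 × 4000) = 0.828615
R(chemical-injection pump) = exp(−0.000059 × 4000) = 0.789781
R(choke actuator) = exp(−0.000049 × 4000) = 0.822012
R(subsea control module) = exp(−0.000064 × 4000) = 0.774142
Series (umbilical termination, master valve solenoid, and pressure sensor): 0.858988 × 0.838618 × 0.828615 = 0.596903
Parallel (choke actuator and subsea control module): 1 − (1 − 0.822012)(1 − 0.774142) = 0.959800
Series (chemical-injection pump and [0.959800]): 0.789781 × 0.959800 = 0.758032
Parallel ([0.596903] and [0.758032]): 1 − (1 − 0.596903)(1 − 0.758032) = 0.9025

0.9025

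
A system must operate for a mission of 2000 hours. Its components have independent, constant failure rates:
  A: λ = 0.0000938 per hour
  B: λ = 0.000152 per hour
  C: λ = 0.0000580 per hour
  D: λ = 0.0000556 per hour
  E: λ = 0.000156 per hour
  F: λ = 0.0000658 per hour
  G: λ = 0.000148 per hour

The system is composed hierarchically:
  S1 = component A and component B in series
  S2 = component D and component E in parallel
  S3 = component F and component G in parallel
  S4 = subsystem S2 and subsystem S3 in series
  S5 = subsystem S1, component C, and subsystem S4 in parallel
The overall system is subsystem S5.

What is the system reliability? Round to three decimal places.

0.997

R(A) = exp(−0.0000938 × 2000) = 0.82895
R(B) = exp(−0.000152 × 2000) = 0.73786
R(C) = exp(−0.0000580 × 2000) = 0.89048
R(D) = exp(−0.0000556 × 2000) = 0.89476
R(E) = exp(−0.000156 × 2000) = 0.73198
R(F) = exp(−0.0000658 × 2000) = 0.87669
R(G) = exp(−0.000148 × 2000) = 0.74379
Series (A and B): 0.82895 × 0.73786 = 0.61165
Parallel (D and E): 1 − (1 − 0.89476)(1 − 0.73198) = 0.97179
Parallel (F and G): 1 − (1 − 0.87669)(1 − 0.74379) = 0.96841
Series ([0.97179] and [0.96841]): 0.97179 × 0.96841 = 0.94109
Parallel ([0.61165], C, and [0.94109]): 1 − (1 − 0.61165)(1 − 0.89048)(1 − 0.94109) = 0.997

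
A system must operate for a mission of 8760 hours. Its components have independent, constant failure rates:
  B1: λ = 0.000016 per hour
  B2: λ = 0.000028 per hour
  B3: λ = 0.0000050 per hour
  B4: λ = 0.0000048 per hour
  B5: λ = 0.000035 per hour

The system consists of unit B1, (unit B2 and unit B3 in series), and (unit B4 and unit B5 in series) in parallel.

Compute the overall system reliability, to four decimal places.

0.9903

R(B1) = exp(−0.000016 × 8760) = 0.869219
R(B2) = exp(−0.000028 × 8760) = 0.782485
R(B3) = exp(−0.0000050 × 8760) = 0.957145
R(B4) = exp(−0.0000048 × 8760) = 0.958824
R(B5) = exp(−0.000035 × 8760) = 0.735945
Series (B2 and B3): 0.782485 × 0.957145 = 0.748952
Series (B4 and B5): 0.958824 × 0.735945 = 0.705642
Parallel (B1, [0.748952], and [0.705642]): 1 − (1 − 0.869219)(1 − 0.748952)(1 − 0.705642) = 0.9903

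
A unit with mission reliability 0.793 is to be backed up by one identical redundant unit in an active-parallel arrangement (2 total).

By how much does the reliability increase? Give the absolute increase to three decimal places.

R_before = 0.793
R_after = 1 − (1 − 0.793)^2 = 0.957
ΔR = 0.957 − 0.793 = 0.164

0.164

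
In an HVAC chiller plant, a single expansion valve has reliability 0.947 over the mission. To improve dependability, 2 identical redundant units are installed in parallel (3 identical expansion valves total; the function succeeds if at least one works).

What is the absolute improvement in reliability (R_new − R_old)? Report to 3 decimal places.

0.053

R_before = 0.947
R_after = 1 − (1 − 0.947)^3 = 1.000
ΔR = 1.000 − 0.947 = 0.053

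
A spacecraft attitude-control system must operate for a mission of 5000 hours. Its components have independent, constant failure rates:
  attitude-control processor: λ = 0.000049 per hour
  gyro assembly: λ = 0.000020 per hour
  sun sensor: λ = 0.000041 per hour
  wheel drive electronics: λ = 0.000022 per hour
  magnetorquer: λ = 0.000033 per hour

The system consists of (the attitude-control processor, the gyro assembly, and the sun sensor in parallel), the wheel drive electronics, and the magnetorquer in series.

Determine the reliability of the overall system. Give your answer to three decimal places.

0.757

R(attitude-control processor) = exp(−0.000049 × 5000) = 0.78270
R(gyro assembly) = exp(−0.000020 × 5000) = 0.90484
R(sun sensor) = exp(−0.000041 × 5000) = 0.81465
R(wheel drive electronics) = exp(−0.000022 × 5000) = 0.89583
R(magnetorquer) = exp(−0.000033 × 5000) = 0.84789
Parallel (attitude-control processor, gyro assembly, and sun sensor): 1 − (1 − 0.78270)(1 − 0.90484)(1 − 0.81465) = 0.99617
Series ([0.99617], wheel drive electronics, and magnetorquer): 0.99617 × 0.89583 × 0.84789 = 0.757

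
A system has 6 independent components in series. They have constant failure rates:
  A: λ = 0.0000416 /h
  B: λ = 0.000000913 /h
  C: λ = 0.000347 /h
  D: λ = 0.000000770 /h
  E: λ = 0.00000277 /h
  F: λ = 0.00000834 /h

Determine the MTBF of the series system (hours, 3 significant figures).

Series of exponential components: λ_sys = Σ λ_i
λ_sys = 0.0000416 + 0.000000913 + 0.000347 + 0.000000770 + 0.00000277 + 0.00000834 = 4.0139e-04 /h
MTBF = 1 / λ_sys = 2490 h

2490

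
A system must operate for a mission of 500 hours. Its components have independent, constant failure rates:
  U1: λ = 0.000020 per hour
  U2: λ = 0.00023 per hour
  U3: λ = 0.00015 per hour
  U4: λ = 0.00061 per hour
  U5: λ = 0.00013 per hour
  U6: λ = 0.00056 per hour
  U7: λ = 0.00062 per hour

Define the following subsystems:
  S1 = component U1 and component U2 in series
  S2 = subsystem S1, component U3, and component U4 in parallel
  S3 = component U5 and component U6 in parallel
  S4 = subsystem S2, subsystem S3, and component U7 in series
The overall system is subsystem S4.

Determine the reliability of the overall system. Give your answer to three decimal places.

0.721

R(U1) = exp(−0.000020 × 500) = 0.99005
R(U2) = exp(−0.00023 × 500) = 0.89137
R(U3) = exp(−0.00015 × 500) = 0.92774
R(U4) = exp(−0.00061 × 500) = 0.73712
R(U5) = exp(−0.00013 × 500) = 0.93707
R(U6) = exp(−0.00056 × 500) = 0.75578
R(U7) = exp(−0.00062 × 500) = 0.73345
Series (U1 and U2): 0.99005 × 0.89137 = 0.88250
Parallel ([0.88250], U3, and U4): 1 − (1 − 0.88250)(1 − 0.92774)(1 − 0.73712) = 0.99777
Parallel (U5 and U6): 1 − (1 − 0.93707)(1 − 0.75578) = 0.98463
Series ([0.99777], [0.98463], and U7): 0.99777 × 0.98463 × 0.73345 = 0.721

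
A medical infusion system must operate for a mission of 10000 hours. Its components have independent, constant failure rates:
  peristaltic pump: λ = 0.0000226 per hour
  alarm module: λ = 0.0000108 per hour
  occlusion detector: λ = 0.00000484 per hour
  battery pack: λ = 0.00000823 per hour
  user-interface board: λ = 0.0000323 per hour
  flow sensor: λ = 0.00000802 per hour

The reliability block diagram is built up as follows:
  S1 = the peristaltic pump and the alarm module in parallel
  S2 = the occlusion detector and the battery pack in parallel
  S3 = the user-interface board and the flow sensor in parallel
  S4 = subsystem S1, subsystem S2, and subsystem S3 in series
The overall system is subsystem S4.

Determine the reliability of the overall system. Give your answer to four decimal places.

R(peristaltic pump) = exp(−0.0000226 × 10000) = 0.797718
R(alarm module) = exp(−0.0000108 × 10000) = 0.897628
R(occlusion detector) = exp(−0.00000484 × 10000) = 0.952753
R(battery pack) = exp(−0.00000823 × 10000) = 0.920996
R(user-interface board) = exp(−0.0000323 × 10000) = 0.723974
R(flow sensor) = exp(−0.00000802 × 10000) = 0.922932
Parallel (peristaltic pump and alarm module): 1 − (1 − 0.797718)(1 − 0.897628) = 0.979292
Parallel (occlusion detector and battery pack): 1 − (1 − 0.952753)(1 − 0.920996) = 0.996267
Parallel (user-interface board and flow sensor): 1 − (1 − 0.723974)(1 − 0.922932) = 0.978727
Series ([0.979292], [0.996267], and [0.978727]): 0.979292 × 0.996267 × 0.978727 = 0.9549

0.9549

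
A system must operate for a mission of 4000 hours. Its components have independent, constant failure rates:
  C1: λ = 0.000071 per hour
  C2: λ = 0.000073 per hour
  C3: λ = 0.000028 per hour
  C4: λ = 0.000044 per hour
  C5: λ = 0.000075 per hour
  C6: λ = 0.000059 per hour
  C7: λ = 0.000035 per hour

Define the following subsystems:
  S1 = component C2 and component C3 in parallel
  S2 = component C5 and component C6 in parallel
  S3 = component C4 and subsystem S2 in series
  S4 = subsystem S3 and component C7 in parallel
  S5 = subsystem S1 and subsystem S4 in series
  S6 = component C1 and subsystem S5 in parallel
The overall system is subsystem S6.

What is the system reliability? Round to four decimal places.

R(C1) = exp(−0.000071 × 4000) = 0.752767
R(C2) = exp(−0.000073 × 4000) = 0.746769
R(C3) = exp(−0.000028 × 4000) = 0.894044
R(C4) = exp(−0.000044 × 4000) = 0.838618
R(C5) = exp(−0.000075 × 4000) = 0.740818
R(C6) = exp(−0.000059 × 4000) = 0.789781
R(C7) = exp(−0.000035 × 4000) = 0.869358
Parallel (C2 and C3): 1 − (1 − 0.746769)(1 − 0.894044) = 0.973169
Parallel (C5 and C6): 1 − (1 − 0.740818)(1 − 0.789781) = 0.945515
Series (C4 and [0.945515]): 0.838618 × 0.945515 = 0.792926
Parallel ([0.792926] and C7): 1 − (1 − 0.792926)(1 − 0.869358) = 0.972947
Series ([0.973169] and [0.972947]): 0.973169 × 0.972947 = 0.946842
Parallel (C1 and [0.946842]): 1 − (1 − 0.752767)(1 − 0.946842) = 0.9869

0.9869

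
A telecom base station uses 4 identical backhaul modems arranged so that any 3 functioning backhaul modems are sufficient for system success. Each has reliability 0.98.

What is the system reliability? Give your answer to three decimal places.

0.998

R = Σ_{i=3}^{4} C(4,i) p^i (1−p)^{4−i} with p = 0.98
C(4,3)·0.98^3·0.02^1 = 0.07530
C(4,4)·0.98^4·0.02^0 = 0.92237
Sum = 0.998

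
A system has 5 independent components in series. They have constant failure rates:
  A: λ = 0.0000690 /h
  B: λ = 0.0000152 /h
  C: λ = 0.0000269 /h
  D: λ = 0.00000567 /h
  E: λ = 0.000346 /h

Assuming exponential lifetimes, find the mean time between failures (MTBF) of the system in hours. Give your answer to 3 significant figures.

2160

Series of exponential components: λ_sys = Σ λ_i
λ_sys = 0.0000690 + 0.0000152 + 0.0000269 + 0.00000567 + 0.000346 = 4.6277e-04 /h
MTBF = 1 / λ_sys = 2160 h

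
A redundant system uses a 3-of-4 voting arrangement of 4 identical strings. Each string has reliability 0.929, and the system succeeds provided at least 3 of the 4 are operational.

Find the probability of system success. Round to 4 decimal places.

0.9725

R = Σ_{i=3}^{4} C(4,i) p^i (1−p)^{4−i} with p = 0.929
C(4,3)·0.929^3·0.071^1 = 0.227701
C(4,4)·0.929^4·0.071^0 = 0.744840
Sum = 0.9725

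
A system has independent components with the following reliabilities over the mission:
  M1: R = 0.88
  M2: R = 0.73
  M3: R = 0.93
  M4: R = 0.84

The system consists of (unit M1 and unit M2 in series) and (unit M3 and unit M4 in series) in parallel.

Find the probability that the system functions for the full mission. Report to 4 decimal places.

0.9218

Series (M1 and M2): 0.880000 × 0.730000 = 0.642400
Series (M3 and M4): 0.930000 × 0.840000 = 0.781200
Parallel ([0.642400] and [0.781200]): 1 − (1 − 0.642400)(1 − 0.781200) = 0.9218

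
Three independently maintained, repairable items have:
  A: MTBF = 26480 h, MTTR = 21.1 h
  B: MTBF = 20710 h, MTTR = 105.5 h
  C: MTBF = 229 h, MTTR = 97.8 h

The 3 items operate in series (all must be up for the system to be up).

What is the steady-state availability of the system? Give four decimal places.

A(A) = MTBF/(MTBF+MTTR) = 26480/(26480+21.1) = 0.999204
A(B) = MTBF/(MTBF+MTTR) = 20710/(20710+105.5) = 0.994932
A(C) = MTBF/(MTBF+MTTR) = 229/(229+97.8) = 0.700734
Series availability: 0.999204 × 0.994932 × 0.700734 = 0.6966

0.6966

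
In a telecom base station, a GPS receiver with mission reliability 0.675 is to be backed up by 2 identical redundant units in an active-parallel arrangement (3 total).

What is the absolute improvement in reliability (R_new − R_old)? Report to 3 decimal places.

R_before = 0.675
R_after = 1 − (1 − 0.675)^3 = 0.966
ΔR = 0.966 − 0.675 = 0.291

0.291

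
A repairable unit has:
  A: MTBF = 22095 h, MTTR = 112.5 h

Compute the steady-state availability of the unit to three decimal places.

0.995

A(A) = MTBF/(MTBF+MTTR) = 22095/(22095+112.5) = 0.995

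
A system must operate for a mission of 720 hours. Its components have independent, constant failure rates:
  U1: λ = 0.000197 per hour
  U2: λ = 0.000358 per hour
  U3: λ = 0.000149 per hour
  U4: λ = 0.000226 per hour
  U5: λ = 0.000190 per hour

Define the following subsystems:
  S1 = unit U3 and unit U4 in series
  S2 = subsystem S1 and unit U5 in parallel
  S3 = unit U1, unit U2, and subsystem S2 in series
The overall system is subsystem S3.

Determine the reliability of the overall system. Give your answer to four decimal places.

R(U1) = exp(−0.000197 × 720) = 0.867760
R(U2) = exp(−0.000358 × 720) = 0.772781
R(U3) = exp(−0.000149 × 720) = 0.898274
R(U4) = exp(−0.000226 × 720) = 0.849829
R(U5) = exp(−0.000190 × 720) = 0.872145
Series (U3 and U4): 0.898274 × 0.849829 = 0.763379
Parallel ([0.763379] and U5): 1 − (1 − 0.763379)(1 − 0.872145) = 0.969747
Series (U1, U2, and [0.969747]): 0.867760 × 0.772781 × 0.969747 = 0.6503

0.6503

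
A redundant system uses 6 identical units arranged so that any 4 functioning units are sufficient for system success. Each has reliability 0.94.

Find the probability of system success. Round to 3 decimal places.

0.996

R = Σ_{i=4}^{6} C(6,i) p^i (1−p)^{6−i} with p = 0.94
C(6,4)·0.94^4·0.06^2 = 0.04216
C(6,5)·0.94^5·0.06^1 = 0.26421
C(6,6)·0.94^6·0.06^0 = 0.68987
Sum = 0.996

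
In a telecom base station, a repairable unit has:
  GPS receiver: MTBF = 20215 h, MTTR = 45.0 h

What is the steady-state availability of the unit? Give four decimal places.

0.9978

A(GPS receiver) = MTBF/(MTBF+MTTR) = 20215/(20215+45.0) = 0.9978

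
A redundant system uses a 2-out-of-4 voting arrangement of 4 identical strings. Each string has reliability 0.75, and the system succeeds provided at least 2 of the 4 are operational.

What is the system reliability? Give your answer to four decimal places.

R = Σ_{i=2}^{4} C(4,i) p^i (1−p)^{4−i} with p = 0.75
C(4,2)·0.75^2·0.25^2 = 0.210938
C(4,3)·0.75^3·0.25^1 = 0.421875
C(4,4)·0.75^4·0.25^0 = 0.316406
Sum = 0.9492

0.9492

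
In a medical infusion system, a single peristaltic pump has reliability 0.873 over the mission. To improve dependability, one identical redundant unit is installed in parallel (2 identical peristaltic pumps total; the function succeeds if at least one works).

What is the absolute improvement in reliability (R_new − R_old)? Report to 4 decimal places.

0.1109

R_before = 0.873
R_after = 1 − (1 − 0.873)^2 = 0.9839
ΔR = 0.9839 − 0.873 = 0.1109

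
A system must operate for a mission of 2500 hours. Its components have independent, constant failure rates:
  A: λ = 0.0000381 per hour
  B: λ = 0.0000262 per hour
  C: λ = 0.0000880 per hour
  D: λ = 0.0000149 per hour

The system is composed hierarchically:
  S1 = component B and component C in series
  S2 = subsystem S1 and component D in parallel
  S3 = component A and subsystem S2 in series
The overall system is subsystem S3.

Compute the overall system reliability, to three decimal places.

0.901

R(A) = exp(−0.0000381 × 2500) = 0.90915
R(B) = exp(−0.0000262 × 2500) = 0.93660
R(C) = exp(−0.0000880 × 2500) = 0.80252
R(D) = exp(−0.0000149 × 2500) = 0.96344
Series (B and C): 0.93660 × 0.80252 = 0.75164
Parallel ([0.75164] and D): 1 − (1 − 0.75164)(1 − 0.96344) = 0.99092
Series (A and [0.99092]): 0.90915 × 0.99092 = 0.901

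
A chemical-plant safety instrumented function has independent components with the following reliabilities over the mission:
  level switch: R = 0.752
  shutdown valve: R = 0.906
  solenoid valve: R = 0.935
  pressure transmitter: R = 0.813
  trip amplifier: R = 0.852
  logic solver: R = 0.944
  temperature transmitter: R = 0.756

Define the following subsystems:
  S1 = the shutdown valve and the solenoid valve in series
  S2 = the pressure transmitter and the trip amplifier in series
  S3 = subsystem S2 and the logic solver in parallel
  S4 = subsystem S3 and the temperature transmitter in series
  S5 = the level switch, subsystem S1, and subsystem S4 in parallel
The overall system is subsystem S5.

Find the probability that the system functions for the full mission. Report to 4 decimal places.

0.9903

Series (shutdown valve and solenoid valve): 0.906000 × 0.935000 = 0.847110
Series (pressure transmitter and trip amplifier): 0.813000 × 0.852000 = 0.692676
Parallel ([0.692676] and logic solver): 1 − (1 − 0.692676)(1 − 0.944000) = 0.982790
Series ([0.982790] and temperature transmitter): 0.982790 × 0.756000 = 0.742989
Parallel (level switch, [0.847110], and [0.742989]): 1 − (1 − 0.752000)(1 − 0.847110)(1 − 0.742989) = 0.9903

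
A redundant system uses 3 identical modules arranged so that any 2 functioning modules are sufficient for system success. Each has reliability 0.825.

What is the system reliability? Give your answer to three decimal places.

0.919

R = Σ_{i=2}^{3} C(3,i) p^i (1−p)^{3−i} with p = 0.825
C(3,2)·0.825^2·0.175^1 = 0.35733
C(3,3)·0.825^3·0.175^0 = 0.56152
Sum = 0.919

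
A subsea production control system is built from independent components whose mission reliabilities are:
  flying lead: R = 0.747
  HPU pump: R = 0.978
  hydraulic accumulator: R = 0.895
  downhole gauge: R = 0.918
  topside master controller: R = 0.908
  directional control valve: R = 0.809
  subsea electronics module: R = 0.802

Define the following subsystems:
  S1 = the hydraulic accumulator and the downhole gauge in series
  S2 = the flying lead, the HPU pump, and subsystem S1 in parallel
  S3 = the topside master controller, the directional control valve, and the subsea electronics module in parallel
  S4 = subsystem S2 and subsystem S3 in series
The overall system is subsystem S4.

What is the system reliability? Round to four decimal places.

Series (hydraulic accumulator and downhole gauge): 0.895000 × 0.918000 = 0.821610
Parallel (flying lead, HPU pump, and [0.821610]): 1 − (1 − 0.747000)(1 − 0.978000)(1 − 0.821610) = 0.999007
Parallel (topside master controller, directional control valve, and subsea electronics module): 1 − (1 − 0.908000)(1 − 0.809000)(1 − 0.802000) = 0.996521
Series ([0.999007] and [0.996521]): 0.999007 × 0.996521 = 0.9955

0.9955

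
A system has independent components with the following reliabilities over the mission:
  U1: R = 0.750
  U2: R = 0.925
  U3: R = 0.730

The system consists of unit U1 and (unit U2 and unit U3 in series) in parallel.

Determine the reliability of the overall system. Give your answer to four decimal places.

0.9188

Series (U2 and U3): 0.925000 × 0.730000 = 0.675250
Parallel (U1 and [0.675250]): 1 − (1 − 0.750000)(1 − 0.675250) = 0.9188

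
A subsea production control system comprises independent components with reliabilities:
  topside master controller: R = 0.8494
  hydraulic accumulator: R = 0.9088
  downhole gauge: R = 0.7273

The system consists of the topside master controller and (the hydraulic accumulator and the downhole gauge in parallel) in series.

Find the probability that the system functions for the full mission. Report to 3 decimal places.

0.828

Parallel (hydraulic accumulator and downhole gauge): 1 − (1 − 0.90880)(1 − 0.72730) = 0.97513
Series (topside master controller and [0.97513]): 0.84940 × 0.97513 = 0.828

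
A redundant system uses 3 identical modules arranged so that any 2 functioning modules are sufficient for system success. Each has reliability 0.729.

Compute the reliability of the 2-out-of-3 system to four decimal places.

R = Σ_{i=2}^{3} C(3,i) p^i (1−p)^{3−i} with p = 0.729
C(3,2)·0.729^2·0.271^1 = 0.432062
C(3,3)·0.729^3·0.271^0 = 0.387420
Sum = 0.8195

0.8195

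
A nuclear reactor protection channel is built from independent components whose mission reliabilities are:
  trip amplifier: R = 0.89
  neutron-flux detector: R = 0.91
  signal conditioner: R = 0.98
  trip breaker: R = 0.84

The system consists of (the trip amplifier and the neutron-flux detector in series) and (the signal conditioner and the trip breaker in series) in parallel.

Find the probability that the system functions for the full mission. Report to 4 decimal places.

Series (trip amplifier and neutron-flux detector): 0.890000 × 0.910000 = 0.809900
Series (signal conditioner and trip breaker): 0.980000 × 0.840000 = 0.823200
Parallel ([0.809900] and [0.823200]): 1 − (1 − 0.809900)(1 − 0.823200) = 0.9664

0.9664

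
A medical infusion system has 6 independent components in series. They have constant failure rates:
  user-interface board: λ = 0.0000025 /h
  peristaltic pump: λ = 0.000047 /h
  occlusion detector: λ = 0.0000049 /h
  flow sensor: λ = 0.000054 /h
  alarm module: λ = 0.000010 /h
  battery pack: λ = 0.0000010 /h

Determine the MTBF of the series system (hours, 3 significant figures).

Series of exponential components: λ_sys = Σ λ_i
λ_sys = 0.0000025 + 0.000047 + 0.0000049 + 0.000054 + 0.000010 + 0.0000010 = 1.1940e-04 /h
MTBF = 1 / λ_sys = 8380 h

8380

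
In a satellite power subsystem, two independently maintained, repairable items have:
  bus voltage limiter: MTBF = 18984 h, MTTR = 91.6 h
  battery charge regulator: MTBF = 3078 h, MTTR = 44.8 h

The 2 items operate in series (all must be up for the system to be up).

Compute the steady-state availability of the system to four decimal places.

0.9809

A(bus voltage limiter) = MTBF/(MTBF+MTTR) = 18984/(18984+91.6) = 0.995198
A(battery charge regulator) = MTBF/(MTBF+MTTR) = 3078/(3078+44.8) = 0.985654
Series availability: 0.995198 × 0.985654 = 0.9809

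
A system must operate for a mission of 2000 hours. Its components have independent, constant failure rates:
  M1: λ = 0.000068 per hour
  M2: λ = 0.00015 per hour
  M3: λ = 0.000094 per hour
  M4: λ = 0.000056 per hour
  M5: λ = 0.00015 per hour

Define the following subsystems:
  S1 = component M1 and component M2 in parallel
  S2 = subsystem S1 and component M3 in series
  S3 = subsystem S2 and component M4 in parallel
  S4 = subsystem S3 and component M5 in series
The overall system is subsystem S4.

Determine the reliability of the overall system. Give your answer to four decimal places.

R(M1) = exp(−0.000068 × 2000) = 0.872843
R(M2) = exp(−0.00015 × 2000) = 0.740818
R(M3) = exp(−0.000094 × 2000) = 0.828615
R(M4) = exp(−0.000056 × 2000) = 0.894044
R(M5) = exp(−0.00015 × 2000) = 0.740818
Parallel (M1 and M2): 1 − (1 − 0.872843)(1 − 0.740818) = 0.967043
Series ([0.967043] and M3): 0.967043 × 0.828615 = 0.801306
Parallel ([0.801306] and M4): 1 − (1 − 0.801306)(1 − 0.894044) = 0.978947
Series ([0.978947] and M5): 0.978947 × 0.740818 = 0.7252

0.7252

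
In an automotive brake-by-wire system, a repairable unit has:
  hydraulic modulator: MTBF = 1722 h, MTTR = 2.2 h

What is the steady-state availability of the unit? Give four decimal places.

A(hydraulic modulator) = MTBF/(MTBF+MTTR) = 1722/(1722+2.2) = 0.9987

0.9987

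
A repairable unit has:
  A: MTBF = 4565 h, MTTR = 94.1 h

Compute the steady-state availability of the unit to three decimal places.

A(A) = MTBF/(MTBF+MTTR) = 4565/(4565+94.1) = 0.980

0.980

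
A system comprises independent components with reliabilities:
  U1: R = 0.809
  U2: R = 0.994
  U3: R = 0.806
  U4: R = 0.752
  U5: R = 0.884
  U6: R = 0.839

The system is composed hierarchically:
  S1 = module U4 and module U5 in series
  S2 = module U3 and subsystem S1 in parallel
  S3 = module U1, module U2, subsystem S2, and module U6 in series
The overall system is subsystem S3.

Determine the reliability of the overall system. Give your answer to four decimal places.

Series (U4 and U5): 0.752000 × 0.884000 = 0.664768
Parallel (U3 and [0.664768]): 1 − (1 − 0.806000)(1 − 0.664768) = 0.934965
Series (U1, U2, [0.934965], and U6): 0.809000 × 0.994000 × 0.934965 × 0.839000 = 0.6308

0.6308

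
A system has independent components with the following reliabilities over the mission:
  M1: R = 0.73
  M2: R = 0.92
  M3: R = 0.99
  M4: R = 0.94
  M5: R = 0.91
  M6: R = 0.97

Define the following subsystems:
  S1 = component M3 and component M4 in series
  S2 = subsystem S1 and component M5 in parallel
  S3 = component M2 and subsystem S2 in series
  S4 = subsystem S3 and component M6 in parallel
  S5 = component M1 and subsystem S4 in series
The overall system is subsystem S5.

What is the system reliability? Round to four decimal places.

Series (M3 and M4): 0.990000 × 0.940000 = 0.930600
Parallel ([0.930600] and M5): 1 − (1 − 0.930600)(1 − 0.910000) = 0.993754
Series (M2 and [0.993754]): 0.920000 × 0.993754 = 0.914254
Parallel ([0.914254] and M6): 1 − (1 − 0.914254)(1 − 0.970000) = 0.997428
Series (M1 and [0.997428]): 0.730000 × 0.997428 = 0.7281

0.7281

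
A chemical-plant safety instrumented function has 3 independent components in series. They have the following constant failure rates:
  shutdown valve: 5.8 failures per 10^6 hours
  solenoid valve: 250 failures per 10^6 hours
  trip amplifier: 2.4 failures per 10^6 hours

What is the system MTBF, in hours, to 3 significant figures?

Series of exponential components: λ_sys = Σ λ_i
λ_sys = 0.0000058 + 0.00025 + 0.0000024 = 2.5820e-04 /h
MTBF = 1 / λ_sys = 3870 h

3870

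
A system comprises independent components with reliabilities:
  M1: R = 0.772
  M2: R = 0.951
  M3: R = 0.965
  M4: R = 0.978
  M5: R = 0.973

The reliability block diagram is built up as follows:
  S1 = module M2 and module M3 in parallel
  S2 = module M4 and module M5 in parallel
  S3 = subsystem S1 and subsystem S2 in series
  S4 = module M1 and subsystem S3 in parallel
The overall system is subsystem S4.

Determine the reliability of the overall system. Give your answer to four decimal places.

Parallel (M2 and M3): 1 − (1 − 0.951000)(1 − 0.965000) = 0.998285
Parallel (M4 and M5): 1 − (1 − 0.978000)(1 − 0.973000) = 0.999406
Series ([0.998285] and [0.999406]): 0.998285 × 0.999406 = 0.997692
Parallel (M1 and [0.997692]): 1 − (1 − 0.772000)(1 − 0.997692) = 0.9995

0.9995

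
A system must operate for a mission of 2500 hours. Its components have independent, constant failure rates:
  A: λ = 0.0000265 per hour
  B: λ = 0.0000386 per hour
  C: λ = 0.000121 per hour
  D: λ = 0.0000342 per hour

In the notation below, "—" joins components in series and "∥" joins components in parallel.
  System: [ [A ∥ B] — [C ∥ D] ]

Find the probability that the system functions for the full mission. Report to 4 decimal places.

R(A) = exp(−0.0000265 × 2500) = 0.935897
R(B) = exp(−0.0000386 × 2500) = 0.908010
R(C) = exp(−0.000121 × 2500) = 0.738968
R(D) = exp(−0.0000342 × 2500) = 0.918053
Parallel (A and B): 1 − (1 − 0.935897)(1 − 0.908010) = 0.994103
Parallel (C and D): 1 − (1 − 0.738968)(1 − 0.918053) = 0.978609
Series ([0.994103] and [0.978609]): 0.994103 × 0.978609 = 0.9728

0.9728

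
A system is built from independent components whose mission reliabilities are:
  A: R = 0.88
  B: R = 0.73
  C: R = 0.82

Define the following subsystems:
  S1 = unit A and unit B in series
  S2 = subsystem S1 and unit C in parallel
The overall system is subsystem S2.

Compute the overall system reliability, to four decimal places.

0.9356

Series (A and B): 0.880000 × 0.730000 = 0.642400
Parallel ([0.642400] and C): 1 − (1 − 0.642400)(1 − 0.820000) = 0.9356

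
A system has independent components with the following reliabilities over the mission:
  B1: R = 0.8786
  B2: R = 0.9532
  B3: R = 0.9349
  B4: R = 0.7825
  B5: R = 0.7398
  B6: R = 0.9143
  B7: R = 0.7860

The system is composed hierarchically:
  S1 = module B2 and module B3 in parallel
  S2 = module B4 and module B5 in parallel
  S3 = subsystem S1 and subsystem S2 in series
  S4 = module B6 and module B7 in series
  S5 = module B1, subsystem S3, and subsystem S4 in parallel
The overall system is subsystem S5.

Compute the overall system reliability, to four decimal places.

0.9980

Parallel (B2 and B3): 1 − (1 − 0.953200)(1 − 0.934900) = 0.996953
Parallel (B4 and B5): 1 − (1 − 0.782500)(1 − 0.739800) = 0.943407
Series ([0.996953] and [0.943407]): 0.996953 × 0.943407 = 0.940532
Series (B6 and B7): 0.914300 × 0.786000 = 0.718640
Parallel (B1, [0.940532], and [0.718640]): 1 − (1 − 0.878600)(1 − 0.940532)(1 − 0.718640) = 0.9980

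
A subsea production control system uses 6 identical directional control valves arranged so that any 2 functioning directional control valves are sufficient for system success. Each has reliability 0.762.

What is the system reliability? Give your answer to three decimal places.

0.996

R = Σ_{i=2}^{6} C(6,i) p^i (1−p)^{6−i} with p = 0.762
C(6,2)·0.762^2·0.238^4 = 0.02795
C(6,3)·0.762^3·0.238^3 = 0.11930
C(6,4)·0.762^4·0.238^2 = 0.28646
C(6,5)·0.762^5·0.238^1 = 0.36686
C(6,6)·0.762^6·0.238^0 = 0.19576
Sum = 0.996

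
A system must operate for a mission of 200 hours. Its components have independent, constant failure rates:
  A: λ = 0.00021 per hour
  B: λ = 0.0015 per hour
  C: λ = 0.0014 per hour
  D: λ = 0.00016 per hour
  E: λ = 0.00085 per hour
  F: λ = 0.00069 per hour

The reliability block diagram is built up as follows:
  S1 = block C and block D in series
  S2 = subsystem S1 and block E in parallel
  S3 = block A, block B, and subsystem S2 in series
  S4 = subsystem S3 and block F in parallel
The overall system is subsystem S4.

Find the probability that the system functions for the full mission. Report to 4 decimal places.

0.9588

R(A) = exp(−0.00021 × 200) = 0.958870
R(B) = exp(−0.0015 × 200) = 0.740818
R(C) = exp(−0.0014 × 200) = 0.755784
R(D) = exp(−0.00016 × 200) = 0.968507
R(E) = exp(−0.00085 × 200) = 0.843665
R(F) = exp(−0.00069 × 200) = 0.871099
Series (C and D): 0.755784 × 0.968507 = 0.731982
Parallel ([0.731982] and E): 1 − (1 − 0.731982)(1 − 0.843665) = 0.958099
Series (A, B, and [0.958099]): 0.958870 × 0.740818 × 0.958099 = 0.680584
Parallel ([0.680584] and F): 1 − (1 − 0.680584)(1 − 0.871099) = 0.9588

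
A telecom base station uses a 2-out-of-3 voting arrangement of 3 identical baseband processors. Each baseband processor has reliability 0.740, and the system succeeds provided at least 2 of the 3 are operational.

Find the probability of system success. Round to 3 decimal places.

0.832

R = Σ_{i=2}^{3} C(3,i) p^i (1−p)^{3−i} with p = 0.740
C(3,2)·0.740^2·0.260^1 = 0.42713
C(3,3)·0.740^3·0.260^0 = 0.40522
Sum = 0.832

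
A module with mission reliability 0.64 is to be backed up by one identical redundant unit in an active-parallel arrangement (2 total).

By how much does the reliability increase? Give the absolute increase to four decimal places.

0.2304

R_before = 0.64
R_after = 1 − (1 − 0.64)^2 = 0.8704
ΔR = 0.8704 − 0.64 = 0.2304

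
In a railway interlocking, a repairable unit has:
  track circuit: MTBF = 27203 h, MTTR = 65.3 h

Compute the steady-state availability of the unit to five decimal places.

A(track circuit) = MTBF/(MTBF+MTTR) = 27203/(27203+65.3) = 0.99761

0.99761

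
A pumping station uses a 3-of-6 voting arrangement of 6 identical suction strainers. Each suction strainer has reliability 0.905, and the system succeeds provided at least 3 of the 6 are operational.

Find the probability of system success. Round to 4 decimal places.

0.9990

R = Σ_{i=3}^{6} C(6,i) p^i (1−p)^{6−i} with p = 0.905
C(6,3)·0.905^3·0.095^3 = 0.012710
C(6,4)·0.905^4·0.095^2 = 0.090810
C(6,5)·0.905^5·0.095^1 = 0.346033
C(6,6)·0.905^6·0.095^0 = 0.549404
Sum = 0.9990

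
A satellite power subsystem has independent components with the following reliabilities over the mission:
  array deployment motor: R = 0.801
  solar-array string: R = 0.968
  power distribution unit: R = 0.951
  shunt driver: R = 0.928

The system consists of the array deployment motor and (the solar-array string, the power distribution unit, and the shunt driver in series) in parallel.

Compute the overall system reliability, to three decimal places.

Series (solar-array string, power distribution unit, and shunt driver): 0.96800 × 0.95100 × 0.92800 = 0.85429
Parallel (array deployment motor and [0.85429]): 1 − (1 − 0.80100)(1 − 0.85429) = 0.971

0.971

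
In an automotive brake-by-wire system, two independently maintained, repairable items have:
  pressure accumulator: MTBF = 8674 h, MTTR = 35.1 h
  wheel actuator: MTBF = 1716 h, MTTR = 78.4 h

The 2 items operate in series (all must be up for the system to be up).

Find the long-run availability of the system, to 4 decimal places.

0.9525

A(pressure accumulator) = MTBF/(MTBF+MTTR) = 8674/(8674+35.1) = 0.995970
A(wheel actuator) = MTBF/(MTBF+MTTR) = 1716/(1716+78.4) = 0.956309
Series availability: 0.995970 × 0.956309 = 0.9525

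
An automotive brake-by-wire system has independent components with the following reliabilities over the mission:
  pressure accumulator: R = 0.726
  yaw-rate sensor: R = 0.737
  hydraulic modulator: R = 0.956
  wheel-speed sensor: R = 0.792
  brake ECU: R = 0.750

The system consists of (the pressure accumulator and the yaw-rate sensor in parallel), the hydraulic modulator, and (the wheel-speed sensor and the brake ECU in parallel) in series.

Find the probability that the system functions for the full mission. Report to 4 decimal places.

Parallel (pressure accumulator and yaw-rate sensor): 1 − (1 − 0.726000)(1 − 0.737000) = 0.927938
Parallel (wheel-speed sensor and brake ECU): 1 − (1 − 0.792000)(1 − 0.750000) = 0.948000
Series ([0.927938], hydraulic modulator, and [0.948000]): 0.927938 × 0.956000 × 0.948000 = 0.8410

0.8410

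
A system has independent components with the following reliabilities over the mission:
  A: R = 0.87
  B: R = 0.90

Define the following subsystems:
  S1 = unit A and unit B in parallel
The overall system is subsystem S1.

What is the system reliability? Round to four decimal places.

0.9870

Parallel (A and B): 1 − (1 − 0.870000)(1 − 0.900000) = 0.9870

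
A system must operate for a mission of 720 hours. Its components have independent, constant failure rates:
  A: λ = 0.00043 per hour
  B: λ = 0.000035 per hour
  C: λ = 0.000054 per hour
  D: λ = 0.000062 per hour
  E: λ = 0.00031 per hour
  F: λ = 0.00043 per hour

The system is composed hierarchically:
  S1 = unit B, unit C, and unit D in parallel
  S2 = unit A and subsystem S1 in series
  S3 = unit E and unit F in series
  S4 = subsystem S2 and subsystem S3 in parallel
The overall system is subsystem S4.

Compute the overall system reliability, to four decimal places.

R(A) = exp(−0.00043 × 720) = 0.733740
R(B) = exp(−0.000035 × 720) = 0.975115
R(C) = exp(−0.000054 × 720) = 0.961866
R(D) = exp(−0.000062 × 720) = 0.956342
R(E) = exp(−0.00031 × 720) = 0.799955
R(F) = exp(−0.00043 × 720) = 0.733740
Parallel (B, C, and D): 1 − (1 − 0.975115)(1 − 0.961866)(1 − 0.956342) = 0.999959
Series (A and [0.999959]): 0.733740 × 0.999959 = 0.733710
Series (E and F): 0.799955 × 0.733740 = 0.586959
Parallel ([0.733710] and [0.586959]): 1 − (1 − 0.733710)(1 − 0.586959) = 0.8900

0.8900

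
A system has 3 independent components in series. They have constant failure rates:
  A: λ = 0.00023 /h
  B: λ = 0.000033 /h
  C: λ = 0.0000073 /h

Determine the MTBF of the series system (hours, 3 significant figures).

Series of exponential components: λ_sys = Σ λ_i
λ_sys = 0.00023 + 0.000033 + 0.0000073 = 2.7030e-04 /h
MTBF = 1 / λ_sys = 3700 h

3700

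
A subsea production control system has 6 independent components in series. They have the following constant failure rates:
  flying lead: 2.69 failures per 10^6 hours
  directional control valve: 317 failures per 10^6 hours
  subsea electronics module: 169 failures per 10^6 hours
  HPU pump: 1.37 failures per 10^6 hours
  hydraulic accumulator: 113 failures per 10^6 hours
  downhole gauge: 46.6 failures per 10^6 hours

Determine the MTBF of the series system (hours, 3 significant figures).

1540

Series of exponential components: λ_sys = Σ λ_i
λ_sys = 0.00000269 + 0.000317 + 0.000169 + 0.00000137 + 0.000113 + 0.0000466 = 6.4966e-04 /h
MTBF = 1 / λ_sys = 1540 h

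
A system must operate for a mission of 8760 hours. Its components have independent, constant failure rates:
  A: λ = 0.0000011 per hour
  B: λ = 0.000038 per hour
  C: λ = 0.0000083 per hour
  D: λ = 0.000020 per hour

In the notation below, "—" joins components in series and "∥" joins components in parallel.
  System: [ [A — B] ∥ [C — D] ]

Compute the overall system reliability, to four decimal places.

0.9363

R(A) = exp(−0.0000011 × 8760) = 0.990410
R(B) = exp(−0.000038 × 8760) = 0.716856
R(C) = exp(−0.0000083 × 8760) = 0.929872
R(D) = exp(−0.000020 × 8760) = 0.839289
Series (A and B): 0.990410 × 0.716856 = 0.709981
Series (C and D): 0.929872 × 0.839289 = 0.780431
Parallel ([0.709981] and [0.780431]): 1 − (1 − 0.709981)(1 − 0.780431) = 0.9363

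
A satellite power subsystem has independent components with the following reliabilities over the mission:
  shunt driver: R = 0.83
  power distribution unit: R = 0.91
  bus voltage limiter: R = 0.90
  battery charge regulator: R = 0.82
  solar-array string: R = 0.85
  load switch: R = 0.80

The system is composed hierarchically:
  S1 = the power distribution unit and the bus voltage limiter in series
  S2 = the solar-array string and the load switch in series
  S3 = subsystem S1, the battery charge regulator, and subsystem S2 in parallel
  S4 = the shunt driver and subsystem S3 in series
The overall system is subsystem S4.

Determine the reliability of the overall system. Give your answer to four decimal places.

Series (power distribution unit and bus voltage limiter): 0.910000 × 0.900000 = 0.819000
Series (solar-array string and load switch): 0.850000 × 0.800000 = 0.680000
Parallel ([0.819000], battery charge regulator, and [0.680000]): 1 − (1 − 0.819000)(1 − 0.820000)(1 − 0.680000) = 0.989574
Series (shunt driver and [0.989574]): 0.830000 × 0.989574 = 0.8213

0.8213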